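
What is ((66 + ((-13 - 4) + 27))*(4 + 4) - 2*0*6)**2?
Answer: 369664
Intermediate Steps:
((66 + ((-13 - 4) + 27))*(4 + 4) - 2*0*6)**2 = ((66 + (-17 + 27))*8 + 0*6)**2 = ((66 + 10)*8 + 0)**2 = (76*8 + 0)**2 = (608 + 0)**2 = 608**2 = 369664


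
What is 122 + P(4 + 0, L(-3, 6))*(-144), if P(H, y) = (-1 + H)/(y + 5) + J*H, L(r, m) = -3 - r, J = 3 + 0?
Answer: -8462/5 ≈ -1692.4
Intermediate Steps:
J = 3
P(H, y) = 3*H + (-1 + H)/(5 + y) (P(H, y) = (-1 + H)/(y + 5) + 3*H = (-1 + H)/(5 + y) + 3*H = 3*H + (-1 + H)/(5 + y))
122 + P(4 + 0, L(-3, 6))*(-144) = 122 + ((-1 + 16*(4 + 0) + 3*(4 + 0)*(-3 - 1*(-3)))/(5 + (-3 - 1*(-3))))*(-144) = 122 + ((-1 + 16*4 + 3*4*(-3 + 3))/(5 + (-3 + 3)))*(-144) = 122 + ((-1 + 64 + 3*4*0)/(5 + 0))*(-144) = 122 + ((-1 + 64 + 0)/5)*(-144) = 122 + ((⅕)*63)*(-144) = 122 + (63/5)*(-144) = 122 - 9072/5 = -8462/5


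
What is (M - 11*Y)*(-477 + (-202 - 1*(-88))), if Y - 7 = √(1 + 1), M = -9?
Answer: 50826 + 6501*√2 ≈ 60020.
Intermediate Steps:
Y = 7 + √2 (Y = 7 + √(1 + 1) = 7 + √2 ≈ 8.4142)
(M - 11*Y)*(-477 + (-202 - 1*(-88))) = (-9 - 11*(7 + √2))*(-477 + (-202 - 1*(-88))) = (-9 + (-77 - 11*√2))*(-477 + (-202 + 88)) = (-86 - 11*√2)*(-477 - 114) = (-86 - 11*√2)*(-591) = 50826 + 6501*√2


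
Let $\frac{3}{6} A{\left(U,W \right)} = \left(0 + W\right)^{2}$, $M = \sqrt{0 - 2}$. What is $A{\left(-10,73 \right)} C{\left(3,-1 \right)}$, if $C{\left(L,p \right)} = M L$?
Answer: $31974 i \sqrt{2} \approx 45218.0 i$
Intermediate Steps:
$M = i \sqrt{2}$ ($M = \sqrt{-2} = i \sqrt{2} \approx 1.4142 i$)
$C{\left(L,p \right)} = i L \sqrt{2}$ ($C{\left(L,p \right)} = i \sqrt{2} L = i L \sqrt{2}$)
$A{\left(U,W \right)} = 2 W^{2}$ ($A{\left(U,W \right)} = 2 \left(0 + W\right)^{2} = 2 W^{2}$)
$A{\left(-10,73 \right)} C{\left(3,-1 \right)} = 2 \cdot 73^{2} i 3 \sqrt{2} = 2 \cdot 5329 \cdot 3 i \sqrt{2} = 10658 \cdot 3 i \sqrt{2} = 31974 i \sqrt{2}$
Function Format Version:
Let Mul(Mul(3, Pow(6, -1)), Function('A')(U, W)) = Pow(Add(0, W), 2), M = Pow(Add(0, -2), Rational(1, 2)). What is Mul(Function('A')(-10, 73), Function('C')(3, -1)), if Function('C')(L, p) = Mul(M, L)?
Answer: Mul(31974, I, Pow(2, Rational(1, 2))) ≈ Mul(45218., I)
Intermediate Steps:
M = Mul(I, Pow(2, Rational(1, 2))) (M = Pow(-2, Rational(1, 2)) = Mul(I, Pow(2, Rational(1, 2))) ≈ Mul(1.4142, I))
Function('C')(L, p) = Mul(I, L, Pow(2, Rational(1, 2))) (Function('C')(L, p) = Mul(Mul(I, Pow(2, Rational(1, 2))), L) = Mul(I, L, Pow(2, Rational(1, 2))))
Function('A')(U, W) = Mul(2, Pow(W, 2)) (Function('A')(U, W) = Mul(2, Pow(Add(0, W), 2)) = Mul(2, Pow(W, 2)))
Mul(Function('A')(-10, 73), Function('C')(3, -1)) = Mul(Mul(2, Pow(73, 2)), Mul(I, 3, Pow(2, Rational(1, 2)))) = Mul(Mul(2, 5329), Mul(3, I, Pow(2, Rational(1, 2)))) = Mul(10658, Mul(3, I, Pow(2, Rational(1, 2)))) = Mul(31974, I, Pow(2, Rational(1, 2)))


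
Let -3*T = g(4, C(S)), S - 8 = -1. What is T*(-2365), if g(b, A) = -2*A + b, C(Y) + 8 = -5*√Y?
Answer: 47300/3 + 23650*√7/3 ≈ 36624.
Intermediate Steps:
S = 7 (S = 8 - 1 = 7)
C(Y) = -8 - 5*√Y
g(b, A) = b - 2*A
T = -20/3 - 10*√7/3 (T = -(4 - 2*(-8 - 5*√7))/3 = -(4 + (16 + 10*√7))/3 = -(20 + 10*√7)/3 = -20/3 - 10*√7/3 ≈ -15.486)
T*(-2365) = (-20/3 - 10*√7/3)*(-2365) = 47300/3 + 23650*√7/3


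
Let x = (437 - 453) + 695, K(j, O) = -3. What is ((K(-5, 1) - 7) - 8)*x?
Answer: -12222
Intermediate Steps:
x = 679 (x = -16 + 695 = 679)
((K(-5, 1) - 7) - 8)*x = ((-3 - 7) - 8)*679 = (-10 - 8)*679 = -18*679 = -12222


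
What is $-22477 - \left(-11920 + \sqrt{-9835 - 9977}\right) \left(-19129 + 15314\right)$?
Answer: $-45497277 + 7630 i \sqrt{4953} \approx -4.5497 \cdot 10^{7} + 5.3698 \cdot 10^{5} i$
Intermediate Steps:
$-22477 - \left(-11920 + \sqrt{-9835 - 9977}\right) \left(-19129 + 15314\right) = -22477 - \left(-11920 + \sqrt{-19812}\right) \left(-3815\right) = -22477 - \left(-11920 + 2 i \sqrt{4953}\right) \left(-3815\right) = -22477 - \left(45474800 - 7630 i \sqrt{4953}\right) = -45497277 + 7630 i \sqrt{4953}$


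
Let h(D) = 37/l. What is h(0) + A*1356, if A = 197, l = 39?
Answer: 10418185/39 ≈ 2.6713e+5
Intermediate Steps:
h(D) = 37/39
h(0) + A*1356 = 37/39 + 197*1356 = 37/39 + 267132 = 10418185/39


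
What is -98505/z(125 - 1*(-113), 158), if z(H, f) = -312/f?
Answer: 2593965/52 ≈ 49884.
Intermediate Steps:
-98505/z(125 - 1*(-113), 158) = -98505/((-312/158)) = -98505/((-312*1/158)) = -98505/(-156/79) = -98505*(-79/156) = 2593965/52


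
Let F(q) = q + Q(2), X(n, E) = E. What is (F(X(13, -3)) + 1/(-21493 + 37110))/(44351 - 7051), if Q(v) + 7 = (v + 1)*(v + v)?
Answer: 6247/116502820 ≈ 5.3621e-5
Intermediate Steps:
Q(v) = -7 + 2*v*(1 + v) (Q(v) = -7 + (v + 1)*(v + v) = -7 + (1 + v)*(2*v) = -7 + 2*v*(1 + v))
F(q) = 5 + q (F(q) = q + (-7 + 2*2 + 2*2**2) = q + (-7 + 4 + 2*4) = q + (-7 + 4 + 8) = q + 5 = 5 + q)
(F(X(13, -3)) + 1/(-21493 + 37110))/(44351 - 7051) = ((5 - 3) + 1/(-21493 + 37110))/(44351 - 7051) = (2 + 1/15617)/37300 = (2 + 1/15617)*(1/37300) = (31235/15617)*(1/37300) = 6247/116502820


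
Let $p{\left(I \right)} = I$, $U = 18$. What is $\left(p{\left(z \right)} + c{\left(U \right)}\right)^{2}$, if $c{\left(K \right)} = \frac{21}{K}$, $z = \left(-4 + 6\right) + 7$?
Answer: $\frac{3721}{36} \approx 103.36$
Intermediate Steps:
$z = 9$ ($z = 2 + 7 = 9$)
$\left(p{\left(z \right)} + c{\left(U \right)}\right)^{2} = \left(9 + \frac{21}{18}\right)^{2} = \left(9 + 21 \cdot \frac{1}{18}\right)^{2} = \left(9 + \frac{7}{6}\right)^{2} = \left(\frac{61}{6}\right)^{2} = \frac{3721}{36}$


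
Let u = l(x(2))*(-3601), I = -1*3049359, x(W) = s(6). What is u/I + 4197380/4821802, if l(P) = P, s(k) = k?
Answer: 2150583055572/2450567554153 ≈ 0.87759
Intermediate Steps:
x(W) = 6
I = -3049359
u = -21606 (u = 6*(-3601) = -21606)
u/I + 4197380/4821802 = -21606/(-3049359) + 4197380/4821802 = -21606*(-1/3049359) + 4197380*(1/4821802) = 7202/1016453 + 2098690/2410901 = 2150583055572/2450567554153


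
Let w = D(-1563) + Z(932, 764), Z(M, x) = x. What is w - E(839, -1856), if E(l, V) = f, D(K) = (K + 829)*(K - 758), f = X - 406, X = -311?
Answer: 1705095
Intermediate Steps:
f = -717 (f = -311 - 406 = -717)
D(K) = (-758 + K)*(829 + K) (D(K) = (829 + K)*(-758 + K) = (-758 + K)*(829 + K))
E(l, V) = -717
w = 1704378 (w = (-628382 + (-1563)² + 71*(-1563)) + 764 = (-628382 + 2442969 - 110973) + 764 = 1703614 + 764 = 1704378)
w - E(839, -1856) = 1704378 - 1*(-717) = 1704378 + 717 = 1705095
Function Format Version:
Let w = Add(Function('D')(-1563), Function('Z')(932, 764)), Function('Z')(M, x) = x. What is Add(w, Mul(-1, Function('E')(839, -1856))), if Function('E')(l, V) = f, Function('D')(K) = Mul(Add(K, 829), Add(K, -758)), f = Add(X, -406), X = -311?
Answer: 1705095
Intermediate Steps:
f = -717 (f = Add(-311, -406) = -717)
Function('D')(K) = Mul(Add(-758, K), Add(829, K)) (Function('D')(K) = Mul(Add(829, K), Add(-758, K)) = Mul(Add(-758, K), Add(829, K)))
Function('E')(l, V) = -717
w = 1704378 (w = Add(Add(-628382, Pow(-1563, 2), Mul(71, -1563)), 764) = Add(Add(-628382, 2442969, -110973), 764) = Add(1703614, 764) = 1704378)
Add(w, Mul(-1, Function('E')(839, -1856))) = Add(1704378, Mul(-1, -717)) = Add(1704378, 717) = 1705095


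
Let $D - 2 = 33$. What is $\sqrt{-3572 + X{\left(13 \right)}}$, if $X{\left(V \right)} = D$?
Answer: $3 i \sqrt{393} \approx 59.473 i$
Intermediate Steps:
$D = 35$ ($D = 2 + 33 = 35$)
$X{\left(V \right)} = 35$
$\sqrt{-3572 + X{\left(13 \right)}} = \sqrt{-3572 + 35} = \sqrt{-3537} = 3 i \sqrt{393}$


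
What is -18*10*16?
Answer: -2880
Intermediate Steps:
-18*10*16 = -180*16 = -2880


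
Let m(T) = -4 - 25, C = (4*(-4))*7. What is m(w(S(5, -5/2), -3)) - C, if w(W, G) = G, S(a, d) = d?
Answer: 83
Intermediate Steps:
C = -112 (C = -16*7 = -112)
m(T) = -29
m(w(S(5, -5/2), -3)) - C = -29 - 1*(-112) = -29 + 112 = 83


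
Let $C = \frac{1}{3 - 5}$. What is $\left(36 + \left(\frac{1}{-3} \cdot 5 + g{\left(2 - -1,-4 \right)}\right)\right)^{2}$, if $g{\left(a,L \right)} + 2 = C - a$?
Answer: $\frac{29929}{36} \approx 831.36$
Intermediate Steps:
$C = - \frac{1}{2}$ ($C = \frac{1}{-2} = - \frac{1}{2} \approx -0.5$)
$g{\left(a,L \right)} = - \frac{5}{2} - a$ ($g{\left(a,L \right)} = -2 - \left(\frac{1}{2} + a\right) = - \frac{5}{2} - a$)
$\left(36 + \left(\frac{1}{-3} \cdot 5 + g{\left(2 - -1,-4 \right)}\right)\right)^{2} = \left(36 + \left(\frac{1}{-3} \cdot 5 - \left(\frac{9}{2} + 1\right)\right)\right)^{2} = \left(36 - \frac{43}{6}\right)^{2} = \left(\frac{173}{6}\right)^{2} = \frac{29929}{36}$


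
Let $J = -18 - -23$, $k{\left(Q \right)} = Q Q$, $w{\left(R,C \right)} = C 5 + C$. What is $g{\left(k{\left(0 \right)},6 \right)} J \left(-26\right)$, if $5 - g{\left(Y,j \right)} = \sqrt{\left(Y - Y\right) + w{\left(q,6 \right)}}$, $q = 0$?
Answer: $130$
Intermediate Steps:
$w{\left(R,C \right)} = 6 C$ ($w{\left(R,C \right)} = 5 C + C = 6 C$)
$k{\left(Q \right)} = Q^{2}$
$J = 5$ ($J = -18 + 23 = 5$)
$g{\left(Y,j \right)} = -1$ ($g{\left(Y,j \right)} = 5 - \sqrt{\left(Y - Y\right) + 6 \cdot 6} = 5 - \sqrt{0 + 36} = 5 - \sqrt{36} = 5 - 6 = -1$)
$g{\left(k{\left(0 \right)},6 \right)} J \left(-26\right) = \left(-1\right) 5 \left(-26\right) = \left(-5\right) \left(-26\right) = 130$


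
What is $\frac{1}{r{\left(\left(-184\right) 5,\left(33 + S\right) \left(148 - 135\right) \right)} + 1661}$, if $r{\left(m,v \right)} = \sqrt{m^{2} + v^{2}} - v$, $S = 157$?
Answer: $\frac{809}{6292819} + \frac{10 \sqrt{69473}}{6292819} \approx 0.00054741$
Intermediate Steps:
$\frac{1}{r{\left(\left(-184\right) 5,\left(33 + S\right) \left(148 - 135\right) \right)} + 1661} = \frac{1}{\left(\sqrt{\left(\left(-184\right) 5\right)^{2} + \left(\left(33 + 157\right) \left(148 - 135\right)\right)^{2}} - \left(33 + 157\right) \left(148 - 135\right)\right) + 1661} = \frac{1}{\left(\sqrt{\left(-920\right)^{2} + \left(190 \cdot 13\right)^{2}} - 190 \cdot 13\right) + 1661} = \frac{1}{\left(\sqrt{846400 + 2470^{2}} - 2470\right) + 1661} = \frac{1}{\left(\sqrt{846400 + 6100900} - 2470\right) + 1661} = \frac{1}{\left(\sqrt{6947300} - 2470\right) + 1661} = \frac{1}{\left(10 \sqrt{69473} - 2470\right) + 1661} = \frac{1}{\left(-2470 + 10 \sqrt{69473}\right) + 1661} = \frac{1}{-809 + 10 \sqrt{69473}}$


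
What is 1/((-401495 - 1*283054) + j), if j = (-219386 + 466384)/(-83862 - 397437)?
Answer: -481299/329472996149 ≈ -1.4608e-6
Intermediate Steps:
j = -246998/481299 (j = 246998/(-481299) = 246998*(-1/481299) = -246998/481299 ≈ -0.51319)
1/((-401495 - 1*283054) + j) = 1/((-401495 - 1*283054) - 246998/481299) = 1/((-401495 - 283054) - 246998/481299) = 1/(-684549 - 246998/481299) = 1/(-329472996149/481299) = -481299/329472996149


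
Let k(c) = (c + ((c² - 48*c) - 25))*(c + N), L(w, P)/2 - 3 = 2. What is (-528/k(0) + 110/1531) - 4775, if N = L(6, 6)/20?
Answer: -181143639/38275 ≈ -4732.7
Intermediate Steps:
L(w, P) = 10 (L(w, P) = 6 + 2*2 = 6 + 4 = 10)
N = ½ (N = 10/20 = 10*(1/20) = ½ ≈ 0.50000)
k(c) = (½ + c)*(-25 + c² - 47*c) (k(c) = (c + ((c² - 48*c) - 25))*(c + ½) = (c + (-25 + c² - 48*c))*(½ + c) = (-25 + c² - 47*c)*(½ + c) = (½ + c)*(-25 + c² - 47*c))
(-528/k(0) + 110/1531) - 4775 = (-528/(-25/2 + 0³ - 97/2*0 - 93/2*0²) + 110/1531) - 4775 = (-528/(-25/2 + 0 + 0 - 93/2*0) + 110*(1/1531)) - 4775 = (-528/(-25/2 + 0 + 0 + 0) + 110/1531) - 4775 = (-528/(-25/2) + 110/1531) - 4775 = (-528*(-2/25) + 110/1531) - 4775 = (1056/25 + 110/1531) - 4775 = 1619486/38275 - 4775 = -181143639/38275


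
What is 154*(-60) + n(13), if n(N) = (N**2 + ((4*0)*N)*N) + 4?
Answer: -9067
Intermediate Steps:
n(N) = 4 + N**2 (n(N) = (N**2 + (0*N)*N) + 4 = (N**2 + 0*N) + 4 = (N**2 + 0) + 4 = N**2 + 4 = 4 + N**2)
154*(-60) + n(13) = 154*(-60) + (4 + 13**2) = -9240 + (4 + 169) = -9240 + 173 = -9067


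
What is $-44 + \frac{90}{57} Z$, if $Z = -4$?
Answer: $- \frac{956}{19} \approx -50.316$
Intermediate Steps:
$-44 + \frac{90}{57} Z = -44 + \frac{90}{57} \left(-4\right) = -44 + 90 \cdot \frac{1}{57} \left(-4\right) = -44 + \frac{30}{19} \left(-4\right) = -44 - \frac{120}{19} = - \frac{956}{19}$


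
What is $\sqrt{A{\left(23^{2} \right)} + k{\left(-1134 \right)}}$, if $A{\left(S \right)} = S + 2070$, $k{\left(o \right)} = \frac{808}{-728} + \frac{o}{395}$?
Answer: $\frac{\sqrt{3352876487870}}{35945} \approx 50.941$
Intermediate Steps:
$k{\left(o \right)} = - \frac{101}{91} + \frac{o}{395}$ ($k{\left(o \right)} = 808 \left(- \frac{1}{728}\right) + o \frac{1}{395} = - \frac{101}{91} + \frac{o}{395}$)
$A{\left(S \right)} = 2070 + S$
$\sqrt{A{\left(23^{2} \right)} + k{\left(-1134 \right)}} = \sqrt{\left(2070 + 23^{2}\right) + \left(- \frac{101}{91} + \frac{1}{395} \left(-1134\right)\right)} = \sqrt{\left(2070 + 529\right) - \frac{143089}{35945}} = \sqrt{2599 - \frac{143089}{35945}} = \sqrt{\frac{93277966}{35945}} = \frac{\sqrt{3352876487870}}{35945}$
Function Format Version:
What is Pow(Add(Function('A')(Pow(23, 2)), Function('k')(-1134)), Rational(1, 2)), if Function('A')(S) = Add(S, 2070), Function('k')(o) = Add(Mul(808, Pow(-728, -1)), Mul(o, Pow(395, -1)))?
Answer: Mul(Rational(1, 35945), Pow(3352876487870, Rational(1, 2))) ≈ 50.941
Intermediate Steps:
Function('k')(o) = Add(Rational(-101, 91), Mul(Rational(1, 395), o)) (Function('k')(o) = Add(Mul(808, Rational(-1, 728)), Mul(o, Rational(1, 395))) = Add(Rational(-101, 91), Mul(Rational(1, 395), o)))
Function('A')(S) = Add(2070, S)
Pow(Add(Function('A')(Pow(23, 2)), Function('k')(-1134)), Rational(1, 2)) = Pow(Add(Add(2070, Pow(23, 2)), Add(Rational(-101, 91), Mul(Rational(1, 395), -1134))), Rational(1, 2)) = Pow(Add(Add(2070, 529), Add(Rational(-101, 91), Rational(-1134, 395))), Rational(1, 2)) = Pow(Add(2599, Rational(-143089, 35945)), Rational(1, 2)) = Pow(Rational(93277966, 35945), Rational(1, 2)) = Mul(Rational(1, 35945), Pow(3352876487870, Rational(1, 2)))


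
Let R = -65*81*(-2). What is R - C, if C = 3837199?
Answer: -3826669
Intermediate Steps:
R = 10530 (R = -5265*(-2) = 10530)
R - C = 10530 - 1*3837199 = 10530 - 3837199 = -3826669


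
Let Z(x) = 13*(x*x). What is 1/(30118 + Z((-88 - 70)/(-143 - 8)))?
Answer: 22801/687045050 ≈ 3.3187e-5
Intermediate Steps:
Z(x) = 13*x²
1/(30118 + Z((-88 - 70)/(-143 - 8))) = 1/(30118 + 13*((-88 - 70)/(-143 - 8))²) = 1/(30118 + 13*(-158/(-151))²) = 1/(30118 + 13*(-158*(-1/151))²) = 1/(30118 + 13*(158/151)²) = 1/(30118 + 13*(24964/22801)) = 1/(30118 + 324532/22801) = 1/(687045050/22801) = 22801/687045050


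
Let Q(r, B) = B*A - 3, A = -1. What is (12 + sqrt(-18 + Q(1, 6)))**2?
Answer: 117 + 72*I*sqrt(3) ≈ 117.0 + 124.71*I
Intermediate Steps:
Q(r, B) = -3 - B (Q(r, B) = B*(-1) - 3 = -B - 3 = -3 - B)
(12 + sqrt(-18 + Q(1, 6)))**2 = (12 + sqrt(-18 + (-3 - 1*6)))**2 = (12 + sqrt(-18 + (-3 - 6)))**2 = (12 + sqrt(-18 - 9))**2 = (12 + sqrt(-27))**2 = (12 + 3*I*sqrt(3))**2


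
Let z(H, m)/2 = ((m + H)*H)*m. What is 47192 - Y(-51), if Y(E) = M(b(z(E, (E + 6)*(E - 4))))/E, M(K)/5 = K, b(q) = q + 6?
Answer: -1019095726/17 ≈ -5.9947e+7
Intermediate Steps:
z(H, m) = 2*H*m*(H + m) (z(H, m) = 2*(((m + H)*H)*m) = 2*(((H + m)*H)*m) = 2*((H*(H + m))*m) = 2*(H*m*(H + m)) = 2*H*m*(H + m))
b(q) = 6 + q
M(K) = 5*K
Y(E) = (30 + 10*E*(-4 + E)*(6 + E)*(E + (-4 + E)*(6 + E)))/E (Y(E) = (5*(6 + 2*E*((E + 6)*(E - 4))*(E + (E + 6)*(E - 4))))/E = (5*(6 + 2*E*((6 + E)*(-4 + E))*(E + (6 + E)*(-4 + E))))/E = (5*(6 + 2*E*((-4 + E)*(6 + E))*(E + (-4 + E)*(6 + E))))/E = (5*(6 + 2*E*(-4 + E)*(6 + E)*(E + (-4 + E)*(6 + E))))/E = (30 + 10*E*(-4 + E)*(6 + E)*(E + (-4 + E)*(6 + E)))/E)
47192 - Y(-51) = 47192 - 10*(3 - 51*(-24 + (-51)² + 2*(-51))*(-24 + (-51)² + 3*(-51)))/(-51) = 47192 - 10*(-1)*(3 - 51*(-24 + 2601 - 102)*(-24 + 2601 - 153))/51 = 47192 - 10*(-1)*(3 - 51*2475*2424)/51 = 47192 - 10*(-1)*(3 - 305969400)/51 = 47192 - 10*(-1)*(-305969397)/51 = 47192 - 1*1019897990/17 = 47192 - 1019897990/17 = -1019095726/17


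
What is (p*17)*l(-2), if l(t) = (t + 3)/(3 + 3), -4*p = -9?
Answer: 51/8 ≈ 6.3750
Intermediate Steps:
p = 9/4 (p = -¼*(-9) = 9/4 ≈ 2.2500)
l(t) = ½ + t/6 (l(t) = (3 + t)/6 = (3 + t)*(⅙) = ½ + t/6)
(p*17)*l(-2) = ((9/4)*17)*(½ + (⅙)*(-2)) = 153*(½ - ⅓)/4 = (153/4)*(⅙) = 51/8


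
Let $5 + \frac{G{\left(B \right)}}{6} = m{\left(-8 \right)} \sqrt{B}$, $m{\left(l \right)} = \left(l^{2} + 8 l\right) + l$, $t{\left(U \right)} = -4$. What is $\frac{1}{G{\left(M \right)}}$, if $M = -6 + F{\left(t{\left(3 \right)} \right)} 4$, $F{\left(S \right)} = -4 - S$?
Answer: $\frac{i}{6 \left(- 5 i + 8 \sqrt{6}\right)} \approx -0.0020375 + 0.0079853 i$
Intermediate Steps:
$M = -6$ ($M = -6 + \left(-4 - -4\right) 4 = -6 + \left(-4 + 4\right) 4 = -6 + 0 \cdot 4 = -6 + 0 = -6$)
$m{\left(l \right)} = l^{2} + 9 l$
$G{\left(B \right)} = -30 - 48 \sqrt{B}$ ($G{\left(B \right)} = -30 + 6 - 8 \left(9 - 8\right) \sqrt{B} = -30 + 6 \left(-8\right) 1 \sqrt{B} = -30 + 6 \left(- 8 \sqrt{B}\right) = -30 - 48 \sqrt{B}$)
$\frac{1}{G{\left(M \right)}} = \frac{1}{-30 - 48 \sqrt{-6}} = \frac{1}{-30 - 48 i \sqrt{6}}$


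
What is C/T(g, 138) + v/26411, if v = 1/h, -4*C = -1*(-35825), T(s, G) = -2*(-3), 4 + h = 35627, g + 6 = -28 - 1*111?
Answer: -33705559073701/22580137272 ≈ -1492.7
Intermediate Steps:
g = -145 (g = -6 + (-28 - 1*111) = -6 + (-28 - 111) = -6 - 139 = -145)
h = 35623 (h = -4 + 35627 = 35623)
T(s, G) = 6
C = -35825/4 (C = -(-1)*(-35825)/4 = -1/4*35825 = -35825/4 ≈ -8956.3)
v = 1/35623 ≈ 2.8072e-5
C/T(g, 138) + v/26411 = -35825/4/6 + (1/35623)/26411 = -35825/4*1/6 + (1/35623)*(1/26411) = -35825/24 + 1/940839053 = -33705559073701/22580137272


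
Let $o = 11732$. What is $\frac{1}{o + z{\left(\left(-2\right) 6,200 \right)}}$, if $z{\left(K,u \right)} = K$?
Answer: $\frac{1}{11720} \approx 8.5324 \cdot 10^{-5}$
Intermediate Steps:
$\frac{1}{o + z{\left(\left(-2\right) 6,200 \right)}} = \frac{1}{11732 - 12} = \frac{1}{11720}$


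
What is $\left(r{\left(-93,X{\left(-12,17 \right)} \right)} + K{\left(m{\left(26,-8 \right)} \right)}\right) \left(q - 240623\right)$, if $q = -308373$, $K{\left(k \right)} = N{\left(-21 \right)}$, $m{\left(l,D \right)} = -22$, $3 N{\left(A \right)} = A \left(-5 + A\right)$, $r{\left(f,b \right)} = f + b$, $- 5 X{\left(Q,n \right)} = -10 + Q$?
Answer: $- \frac{256381132}{5} \approx -5.1276 \cdot 10^{7}$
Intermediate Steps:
$X{\left(Q,n \right)} = 2 - \frac{Q}{5}$ ($X{\left(Q,n \right)} = - \frac{-10 + Q}{5} = 2 - \frac{Q}{5}$)
$r{\left(f,b \right)} = b + f$
$N{\left(A \right)} = \frac{A \left(-5 + A\right)}{3}$
$K{\left(k \right)} = 182$ ($K{\left(k \right)} = \frac{1}{3} \left(-21\right) \left(-5 - 21\right) = \frac{1}{3} \left(-21\right) \left(-26\right) = 182$)
$\left(r{\left(-93,X{\left(-12,17 \right)} \right)} + K{\left(m{\left(26,-8 \right)} \right)}\right) \left(q - 240623\right) = \left(\left(\left(2 - - \frac{12}{5}\right) - 93\right) + 182\right) \left(-308373 - 240623\right) = \left(\left(\left(2 + \frac{12}{5}\right) - 93\right) + 182\right) \left(-548996\right) = \left(\left(\frac{22}{5} - 93\right) + 182\right) \left(-548996\right) = \left(- \frac{443}{5} + 182\right) \left(-548996\right) = \frac{467}{5} \left(-548996\right) = - \frac{256381132}{5}$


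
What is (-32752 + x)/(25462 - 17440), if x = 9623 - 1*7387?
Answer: -5086/1337 ≈ -3.8040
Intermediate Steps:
x = 2236 (x = 9623 - 7387 = 2236)
(-32752 + x)/(25462 - 17440) = (-32752 + 2236)/(25462 - 17440) = -30516/8022 = -30516*1/8022 = -5086/1337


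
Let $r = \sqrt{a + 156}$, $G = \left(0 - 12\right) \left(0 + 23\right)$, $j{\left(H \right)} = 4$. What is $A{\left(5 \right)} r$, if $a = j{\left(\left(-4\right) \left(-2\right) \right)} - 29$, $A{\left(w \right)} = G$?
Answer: $- 276 \sqrt{131} \approx -3159.0$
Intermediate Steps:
$G = -276$ ($G = \left(-12\right) 23 = -276$)
$A{\left(w \right)} = -276$
$a = -25$ ($a = 4 - 29 = -25$)
$r = \sqrt{131}$ ($r = \sqrt{-25 + 156} = \sqrt{131} \approx 11.446$)
$A{\left(5 \right)} r = - 276 \sqrt{131}$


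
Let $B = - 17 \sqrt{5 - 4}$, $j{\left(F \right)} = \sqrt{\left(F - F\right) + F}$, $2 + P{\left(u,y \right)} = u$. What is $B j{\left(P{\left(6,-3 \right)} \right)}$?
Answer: $-34$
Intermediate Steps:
$P{\left(u,y \right)} = -2 + u$
$j{\left(F \right)} = \sqrt{F}$ ($j{\left(F \right)} = \sqrt{0 + F} = \sqrt{F}$)
$B = -17$ ($B = - 17 \sqrt{1} = \left(-17\right) 1 = -17$)
$B j{\left(P{\left(6,-3 \right)} \right)} = - 17 \sqrt{-2 + 6} = - 17 \sqrt{4} = \left(-17\right) 2 = -34$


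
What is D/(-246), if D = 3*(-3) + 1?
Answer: 4/123 ≈ 0.032520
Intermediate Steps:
D = -8 (D = -9 + 1 = -8)
D/(-246) = -8/(-246) = -8*(-1/246) = 4/123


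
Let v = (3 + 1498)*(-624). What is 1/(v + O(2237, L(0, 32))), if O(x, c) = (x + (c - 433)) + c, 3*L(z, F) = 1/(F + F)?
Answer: -96/89742719 ≈ -1.0697e-6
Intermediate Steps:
v = -936624 (v = 1501*(-624) = -936624)
L(z, F) = 1/(6*F) (L(z, F) = 1/(3*(F + F)) = 1/(3*((2*F))) = (1/(2*F))/3 = 1/(6*F))
O(x, c) = -433 + x + 2*c (O(x, c) = (x + (-433 + c)) + c = (-433 + c + x) + c = -433 + x + 2*c)
1/(v + O(2237, L(0, 32))) = 1/(-936624 + (-433 + 2237 + 2*((1/6)/32))) = 1/(-936624 + (-433 + 2237 + 2*((1/6)*(1/32)))) = 1/(-936624 + (-433 + 2237 + 2*(1/192))) = 1/(-936624 + (-433 + 2237 + 1/96)) = 1/(-936624 + 173185/96) = 1/(-89742719/96) = -96/89742719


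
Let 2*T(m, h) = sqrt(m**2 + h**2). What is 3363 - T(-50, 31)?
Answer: 3363 - sqrt(3461)/2 ≈ 3333.6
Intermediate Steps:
T(m, h) = sqrt(h**2 + m**2)/2 (T(m, h) = sqrt(m**2 + h**2)/2 = sqrt(h**2 + m**2)/2)
3363 - T(-50, 31) = 3363 - sqrt(31**2 + (-50)**2)/2 = 3363 - sqrt(961 + 2500)/2 = 3363 - sqrt(3461)/2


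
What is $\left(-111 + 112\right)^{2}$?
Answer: $1$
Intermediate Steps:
$\left(-111 + 112\right)^{2} = 1^{2} = 1$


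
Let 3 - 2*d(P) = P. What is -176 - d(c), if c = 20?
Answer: -335/2 ≈ -167.50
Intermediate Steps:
d(P) = 3/2 - P/2
-176 - d(c) = -176 - (3/2 - 1/2*20) = -176 - (3/2 - 10) = -176 - 1*(-17/2) = -176 + 17/2 = -335/2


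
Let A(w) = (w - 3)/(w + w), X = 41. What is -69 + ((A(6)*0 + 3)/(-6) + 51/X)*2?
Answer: -2768/41 ≈ -67.512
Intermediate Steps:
A(w) = (-3 + w)/(2*w) (A(w) = (-3 + w)/((2*w)) = (-3 + w)*(1/(2*w)) = (-3 + w)/(2*w))
-69 + ((A(6)*0 + 3)/(-6) + 51/X)*2 = -69 + ((((½)*(-3 + 6)/6)*0 + 3)/(-6) + 51/41)*2 = -69 + ((((½)*(⅙)*3)*0 + 3)*(-⅙) + 51*(1/41))*2 = -69 + (((¼)*0 + 3)*(-⅙) + 51/41)*2 = -69 + ((0 + 3)*(-⅙) + 51/41)*2 = -69 + (3*(-⅙) + 51/41)*2 = -69 + (-½ + 51/41)*2 = -69 + (61/82)*2 = -69 + 61/41 = -2768/41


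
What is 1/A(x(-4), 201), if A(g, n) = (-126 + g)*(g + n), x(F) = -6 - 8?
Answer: -1/26180 ≈ -3.8197e-5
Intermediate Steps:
x(F) = -14
1/A(x(-4), 201) = 1/((-14)**2 - 126*(-14) - 126*201 - 14*201) = 1/(196 + 1764 - 25326 - 2814) = 1/(-26180) = -1/26180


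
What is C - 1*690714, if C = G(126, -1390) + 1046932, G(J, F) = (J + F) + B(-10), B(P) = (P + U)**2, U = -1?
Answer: 355075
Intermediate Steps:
B(P) = (-1 + P)**2 (B(P) = (P - 1)**2 = (-1 + P)**2)
G(J, F) = 121 + F + J (G(J, F) = (J + F) + (-1 - 10)**2 = (F + J) + (-11)**2 = (F + J) + 121 = 121 + F + J)
C = 1045789 (C = (121 - 1390 + 126) + 1046932 = -1143 + 1046932 = 1045789)
C - 1*690714 = 1045789 - 1*690714 = 1045789 - 690714 = 355075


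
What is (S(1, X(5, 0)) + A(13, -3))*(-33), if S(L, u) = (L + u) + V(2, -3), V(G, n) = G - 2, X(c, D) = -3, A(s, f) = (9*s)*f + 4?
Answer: 11517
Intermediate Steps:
A(s, f) = 4 + 9*f*s (A(s, f) = 9*f*s + 4 = 4 + 9*f*s)
V(G, n) = -2 + G
S(L, u) = L + u (S(L, u) = (L + u) + (-2 + 2) = (L + u) + 0 = L + u)
(S(1, X(5, 0)) + A(13, -3))*(-33) = ((1 - 3) + (4 + 9*(-3)*13))*(-33) = (-2 + (4 - 351))*(-33) = (-2 - 347)*(-33) = -349*(-33) = 11517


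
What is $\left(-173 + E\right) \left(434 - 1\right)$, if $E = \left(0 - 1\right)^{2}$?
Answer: $-74476$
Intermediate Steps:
$E = 1$ ($E = \left(-1\right)^{2} = 1$)
$\left(-173 + E\right) \left(434 - 1\right) = \left(-173 + 1\right) \left(434 - 1\right) = \left(-172\right) 433 = -74476$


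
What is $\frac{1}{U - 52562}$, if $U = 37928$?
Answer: $- \frac{1}{14634} \approx -6.8334 \cdot 10^{-5}$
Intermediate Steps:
$\frac{1}{U - 52562} = \frac{1}{37928 - 52562} = \frac{1}{-14634} = - \frac{1}{14634}$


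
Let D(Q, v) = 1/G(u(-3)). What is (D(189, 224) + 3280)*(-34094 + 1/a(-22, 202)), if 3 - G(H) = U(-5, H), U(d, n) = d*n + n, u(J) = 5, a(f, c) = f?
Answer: -56585955429/506 ≈ -1.1183e+8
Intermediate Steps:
U(d, n) = n + d*n
G(H) = 3 + 4*H (G(H) = 3 - H*(1 - 5) = 3 - H*(-4) = 3 - (-4)*H = 3 + 4*H)
D(Q, v) = 1/23 (D(Q, v) = 1/(3 + 4*5) = 1/(3 + 20) = 1/23)
(D(189, 224) + 3280)*(-34094 + 1/a(-22, 202)) = (1/23 + 3280)*(-34094 + 1/(-22)) = 75441*(-34094 - 1/22)/23 = (75441/23)*(-750069/22) = -56585955429/506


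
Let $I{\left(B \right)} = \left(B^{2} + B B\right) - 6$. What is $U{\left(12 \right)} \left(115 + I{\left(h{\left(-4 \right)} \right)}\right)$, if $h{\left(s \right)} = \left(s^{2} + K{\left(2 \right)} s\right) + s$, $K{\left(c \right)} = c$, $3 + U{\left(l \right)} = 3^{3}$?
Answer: $3384$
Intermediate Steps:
$U{\left(l \right)} = 24$ ($U{\left(l \right)} = -3 + 3^{3} = -3 + 27 = 24$)
$h{\left(s \right)} = s^{2} + 3 s$ ($h{\left(s \right)} = \left(s^{2} + 2 s\right) + s = s^{2} + 3 s$)
$I{\left(B \right)} = -6 + 2 B^{2}$ ($I{\left(B \right)} = \left(B^{2} + B^{2}\right) - 6 = 2 B^{2} - 6 = -6 + 2 B^{2}$)
$U{\left(12 \right)} \left(115 + I{\left(h{\left(-4 \right)} \right)}\right) = 24 \left(115 - \left(6 - 2 \left(- 4 \left(3 - 4\right)\right)^{2}\right)\right) = 24 \left(115 - \left(6 - 2 \left(\left(-4\right) \left(-1\right)\right)^{2}\right)\right) = 24 \left(115 - \left(6 - 2 \cdot 4^{2}\right)\right) = 24 \left(115 + \left(-6 + 2 \cdot 16\right)\right) = 24 \left(115 + \left(-6 + 32\right)\right) = 24 \left(115 + 26\right) = 24 \cdot 141 = 3384$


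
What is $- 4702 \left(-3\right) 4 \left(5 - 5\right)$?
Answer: $0$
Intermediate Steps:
$- 4702 \left(-3\right) 4 \left(5 - 5\right) = - 4702 \left(\left(-12\right) 0\right) = \left(-4702\right) 0 = 0$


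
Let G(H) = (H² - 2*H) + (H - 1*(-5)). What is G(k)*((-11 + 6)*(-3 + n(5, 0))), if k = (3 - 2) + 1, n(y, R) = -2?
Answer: 175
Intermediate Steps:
k = 2 (k = 1 + 1 = 2)
G(H) = 5 + H² - H (G(H) = (H² - 2*H) + (H + 5) = (H² - 2*H) + (5 + H) = 5 + H² - H)
G(k)*((-11 + 6)*(-3 + n(5, 0))) = (5 + 2² - 1*2)*((-11 + 6)*(-3 - 2)) = (5 + 4 - 2)*(-5*(-5)) = 7*25 = 175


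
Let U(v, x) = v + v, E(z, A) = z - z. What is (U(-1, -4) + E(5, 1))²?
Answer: 4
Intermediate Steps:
E(z, A) = 0
U(v, x) = 2*v
(U(-1, -4) + E(5, 1))² = (2*(-1) + 0)² = (-2 + 0)² = (-2)² = 4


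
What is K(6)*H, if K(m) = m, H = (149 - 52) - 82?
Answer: 90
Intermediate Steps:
H = 15 (H = 97 - 82 = 15)
K(6)*H = 6*15 = 90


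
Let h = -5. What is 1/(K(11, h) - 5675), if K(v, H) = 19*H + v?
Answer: -1/5759 ≈ -0.00017364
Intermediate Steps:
K(v, H) = v + 19*H
1/(K(11, h) - 5675) = 1/((11 + 19*(-5)) - 5675) = 1/((11 - 95) - 5675) = 1/(-84 - 5675) = 1/(-5759) = -1/5759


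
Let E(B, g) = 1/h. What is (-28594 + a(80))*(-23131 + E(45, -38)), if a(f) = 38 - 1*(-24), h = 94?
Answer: 31018749258/47 ≈ 6.5997e+8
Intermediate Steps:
a(f) = 62 (a(f) = 38 + 24 = 62)
E(B, g) = 1/94
(-28594 + a(80))*(-23131 + E(45, -38)) = (-28594 + 62)*(-23131 + 1/94) = -28532*(-2174313/94) = 31018749258/47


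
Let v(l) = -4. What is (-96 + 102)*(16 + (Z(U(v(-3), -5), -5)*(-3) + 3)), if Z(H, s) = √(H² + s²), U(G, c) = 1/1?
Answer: 114 - 18*√26 ≈ 22.218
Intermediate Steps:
U(G, c) = 1
(-96 + 102)*(16 + (Z(U(v(-3), -5), -5)*(-3) + 3)) = (-96 + 102)*(16 + (√(1² + (-5)²)*(-3) + 3)) = 6*(16 + (√(1 + 25)*(-3) + 3)) = 6*(16 + (√26*(-3) + 3)) = 6*(16 + (-3*√26 + 3)) = 6*(16 + (3 - 3*√26)) = 6*(19 - 3*√26) = 114 - 18*√26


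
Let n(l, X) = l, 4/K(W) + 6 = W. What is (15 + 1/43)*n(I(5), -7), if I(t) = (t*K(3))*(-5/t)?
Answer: 12920/129 ≈ 100.16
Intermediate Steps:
K(W) = 4/(-6 + W)
I(t) = 20/3 (I(t) = (t*(4/(-6 + 3)))*(-5/t) = (t*(4/(-3)))*(-5/t) = (t*(4*(-⅓)))*(-5/t) = (t*(-4/3))*(-5/t) = (-4*t/3)*(-5/t) = 20/3)
(15 + 1/43)*n(I(5), -7) = (15 + 1/43)*(20/3) = (646/43)*(20/3) = 12920/129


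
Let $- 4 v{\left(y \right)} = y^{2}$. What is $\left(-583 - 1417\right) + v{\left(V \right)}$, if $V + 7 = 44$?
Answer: $- \frac{9369}{4} \approx -2342.3$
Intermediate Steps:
$V = 37$ ($V = -7 + 44 = 37$)
$v{\left(y \right)} = - \frac{y^{2}}{4}$
$\left(-583 - 1417\right) + v{\left(V \right)} = \left(-583 - 1417\right) - \frac{37^{2}}{4} = -2000 - \frac{1369}{4} = - \frac{9369}{4}$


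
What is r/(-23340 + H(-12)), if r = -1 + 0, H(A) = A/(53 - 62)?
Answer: 3/70016 ≈ 4.2847e-5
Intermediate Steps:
H(A) = -A/9 (H(A) = A/(-9) = A*(-⅑) = -A/9)
r = -1
r/(-23340 + H(-12)) = -1/(-23340 - ⅑*(-12)) = -1/(-23340 + 4/3) = -1/(-70016/3) = -1*(-3/70016) = 3/70016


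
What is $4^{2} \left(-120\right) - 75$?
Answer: $-1995$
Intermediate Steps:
$4^{2} \left(-120\right) - 75 = 16 \left(-120\right) - 75 = -1920 - 75 = -1995$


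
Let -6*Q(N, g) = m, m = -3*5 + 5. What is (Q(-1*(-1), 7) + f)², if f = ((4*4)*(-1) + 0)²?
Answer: 597529/9 ≈ 66392.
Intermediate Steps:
m = -10 (m = -15 + 5 = -10)
Q(N, g) = 5/3 (Q(N, g) = -⅙*(-10) = 5/3)
f = 256 (f = (16*(-1) + 0)² = (-16 + 0)² = (-16)² = 256)
(Q(-1*(-1), 7) + f)² = (5/3 + 256)² = (773/3)² = 597529/9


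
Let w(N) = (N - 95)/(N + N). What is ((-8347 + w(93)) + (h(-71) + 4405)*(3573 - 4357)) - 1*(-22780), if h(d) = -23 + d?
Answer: -312981364/93 ≈ -3.3654e+6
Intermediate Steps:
w(N) = (-95 + N)/(2*N) (w(N) = (-95 + N)/((2*N)) = (-95 + N)*(1/(2*N)) = (-95 + N)/(2*N))
((-8347 + w(93)) + (h(-71) + 4405)*(3573 - 4357)) - 1*(-22780) = ((-8347 + (½)*(-95 + 93)/93) + ((-23 - 71) + 4405)*(3573 - 4357)) - 1*(-22780) = ((-8347 + (½)*(1/93)*(-2)) + (-94 + 4405)*(-784)) + 22780 = ((-8347 - 1/93) + 4311*(-784)) + 22780 = (-776272/93 - 3379824) + 22780 = -315099904/93 + 22780 = -312981364/93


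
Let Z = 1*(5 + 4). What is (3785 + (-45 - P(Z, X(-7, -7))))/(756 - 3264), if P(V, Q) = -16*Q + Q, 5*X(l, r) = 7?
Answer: -3761/2508 ≈ -1.4996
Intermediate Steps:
X(l, r) = 7/5 (X(l, r) = (⅕)*7 = 7/5)
Z = 9 (Z = 1*9 = 9)
P(V, Q) = -15*Q
(3785 + (-45 - P(Z, X(-7, -7))))/(756 - 3264) = (3785 + (-45 - (-15)*7/5))/(756 - 3264) = (3785 + (-45 - 1*(-21)))/(-2508) = (3785 + (-45 + 21))*(-1/2508) = (3785 - 24)*(-1/2508) = 3761*(-1/2508) = -3761/2508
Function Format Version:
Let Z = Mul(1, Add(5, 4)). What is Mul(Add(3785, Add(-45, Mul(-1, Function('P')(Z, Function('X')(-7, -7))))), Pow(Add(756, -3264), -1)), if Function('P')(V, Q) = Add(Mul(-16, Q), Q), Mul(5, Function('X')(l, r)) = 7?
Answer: Rational(-3761, 2508) ≈ -1.4996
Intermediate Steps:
Function('X')(l, r) = Rational(7, 5) (Function('X')(l, r) = Mul(Rational(1, 5), 7) = Rational(7, 5))
Z = 9 (Z = Mul(1, 9) = 9)
Function('P')(V, Q) = Mul(-15, Q)
Mul(Add(3785, Add(-45, Mul(-1, Function('P')(Z, Function('X')(-7, -7))))), Pow(Add(756, -3264), -1)) = Mul(Add(3785, Add(-45, Mul(-1, Mul(-15, Rational(7, 5))))), Pow(Add(756, -3264), -1)) = Mul(Add(3785, Add(-45, Mul(-1, -21))), Pow(-2508, -1)) = Mul(Add(3785, Add(-45, 21)), Rational(-1, 2508)) = Mul(Add(3785, -24), Rational(-1, 2508)) = Mul(3761, Rational(-1, 2508)) = Rational(-3761, 2508)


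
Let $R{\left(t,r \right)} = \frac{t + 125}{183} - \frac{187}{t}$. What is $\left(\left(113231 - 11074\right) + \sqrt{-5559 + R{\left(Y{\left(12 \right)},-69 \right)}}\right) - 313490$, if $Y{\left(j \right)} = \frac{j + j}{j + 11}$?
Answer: $-211333 + \frac{i \sqrt{1626305063262}}{16836} \approx -2.1133 \cdot 10^{5} + 75.746 i$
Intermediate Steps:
$Y{\left(j \right)} = \frac{2 j}{11 + j}$
$R{\left(t,r \right)} = \frac{125}{183} - \frac{187}{t} + \frac{t}{183}$ ($R{\left(t,r \right)} = \left(125 + t\right) \frac{1}{183} - \frac{187}{t} = \left(\frac{125}{183} + \frac{t}{183}\right) - \frac{187}{t} = \frac{125}{183} - \frac{187}{t} + \frac{t}{183}$)
$\left(\left(113231 - 11074\right) + \sqrt{-5559 + R{\left(Y{\left(12 \right)},-69 \right)}}\right) - 313490 = \left(\left(113231 - 11074\right) + \sqrt{-5559 + \frac{-34221 + 2 \cdot 12 \frac{1}{11 + 12} \left(125 + 2 \cdot 12 \frac{1}{11 + 12}\right)}{183 \cdot 2 \cdot 12 \frac{1}{11 + 12}}}\right) - 313490 = \left(\left(113231 - 11074\right) + \sqrt{-5559 + \frac{-34221 + 2 \cdot 12 \cdot \frac{1}{23} \left(125 + 2 \cdot 12 \cdot \frac{1}{23}\right)}{183 \cdot 2 \cdot 12 \cdot \frac{1}{23}}}\right) - 313490 = \left(102157 + \sqrt{-5559 + \frac{-34221 + 2 \cdot 12 \cdot \frac{1}{23} \left(125 + 2 \cdot 12 \cdot \frac{1}{23}\right)}{183 \cdot 2 \cdot 12 \cdot \frac{1}{23}}}\right) - 313490 = \left(102157 + \sqrt{-5559 + \frac{-34221 + \frac{24 \left(125 + \frac{24}{23}\right)}{23}}{183 \cdot \frac{24}{23}}}\right) - 313490 = \left(102157 + \sqrt{-5559 + \frac{1}{183} \cdot \frac{23}{24} \left(-34221 + \frac{24}{23} \cdot \frac{2899}{23}\right)}\right) - 313490 = \left(102157 + \sqrt{-5559 + \frac{1}{183} \cdot \frac{23}{24} \left(-34221 + \frac{69576}{529}\right)}\right) - 313490 = \left(102157 + \sqrt{-5559 + \frac{1}{183} \cdot \frac{23}{24} \left(- \frac{18033333}{529}\right)}\right) - 313490 = \left(102157 + \sqrt{-5559 - \frac{6011111}{33672}}\right) - 313490 = \left(102157 + \sqrt{- \frac{193193759}{33672}}\right) - 313490 = \left(102157 + \frac{i \sqrt{1626305063262}}{16836}\right) - 313490 = -211333 + \frac{i \sqrt{1626305063262}}{16836}$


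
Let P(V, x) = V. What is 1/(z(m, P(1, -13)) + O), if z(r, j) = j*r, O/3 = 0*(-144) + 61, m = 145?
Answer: 1/328 ≈ 0.0030488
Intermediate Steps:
O = 183 (O = 3*(0*(-144) + 61) = 3*(0 + 61) = 3*61 = 183)
1/(z(m, P(1, -13)) + O) = 1/(1*145 + 183) = 1/(145 + 183) = 1/328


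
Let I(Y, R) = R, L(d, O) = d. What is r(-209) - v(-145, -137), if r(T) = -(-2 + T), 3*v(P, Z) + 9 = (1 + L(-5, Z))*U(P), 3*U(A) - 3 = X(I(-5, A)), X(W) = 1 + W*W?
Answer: 86042/9 ≈ 9560.2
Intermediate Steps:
X(W) = 1 + W²
U(A) = 4/3 + A²/3 (U(A) = 1 + (1 + A²)/3 = 1 + (⅓ + A²/3) = 4/3 + A²/3)
v(P, Z) = -43/9 - 4*P²/9 (v(P, Z) = -3 + ((1 - 5)*(4/3 + P²/3))/3 = -3 + (-4*(4/3 + P²/3))/3 = -3 + (-16/3 - 4*P²/3)/3 = -3 + (-16/9 - 4*P²/9) = -43/9 - 4*P²/9)
r(T) = 2 - T
r(-209) - v(-145, -137) = (2 - 1*(-209)) - (-43/9 - 4/9*(-145)²) = (2 + 209) - (-43/9 - 4/9*21025) = 211 - (-43/9 - 84100/9) = 211 - 1*(-84143/9) = 211 + 84143/9 = 86042/9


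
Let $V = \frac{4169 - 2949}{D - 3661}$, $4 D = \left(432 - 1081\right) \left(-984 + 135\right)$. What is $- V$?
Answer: $- \frac{4880}{536357} \approx -0.0090984$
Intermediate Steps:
$D = \frac{551001}{4}$ ($D = \frac{\left(432 - 1081\right) \left(-984 + 135\right)}{4} = \frac{\left(-649\right) \left(-849\right)}{4} = \frac{1}{4} \cdot 551001 = \frac{551001}{4} \approx 1.3775 \cdot 10^{5}$)
$V = \frac{4880}{536357}$ ($V = \frac{4169 - 2949}{\frac{551001}{4} - 3661} = \frac{1220}{\frac{536357}{4}} = 1220 \cdot \frac{4}{536357} = \frac{4880}{536357} \approx 0.0090984$)
$- V = \left(-1\right) \frac{4880}{536357} = - \frac{4880}{536357}$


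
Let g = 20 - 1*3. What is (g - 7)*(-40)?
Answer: -400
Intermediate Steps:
g = 17 (g = 20 - 3 = 17)
(g - 7)*(-40) = (17 - 7)*(-40) = 10*(-40) = -400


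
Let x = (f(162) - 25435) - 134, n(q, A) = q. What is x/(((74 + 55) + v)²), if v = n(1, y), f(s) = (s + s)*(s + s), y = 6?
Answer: 79407/16900 ≈ 4.6986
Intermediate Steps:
f(s) = 4*s² (f(s) = (2*s)*(2*s) = 4*s²)
v = 1
x = 79407 (x = (4*162² - 25435) - 134 = (4*26244 - 25435) - 134 = (104976 - 25435) - 134 = 79541 - 134 = 79407)
x/(((74 + 55) + v)²) = 79407/(((74 + 55) + 1)²) = 79407/((129 + 1)²) = 79407/(130²) = 79407/16900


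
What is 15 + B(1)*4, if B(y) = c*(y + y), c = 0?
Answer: 15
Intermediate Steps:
B(y) = 0 (B(y) = 0*(y + y) = 0*(2*y) = 0)
15 + B(1)*4 = 15 + 0*4 = 15 + 0 = 15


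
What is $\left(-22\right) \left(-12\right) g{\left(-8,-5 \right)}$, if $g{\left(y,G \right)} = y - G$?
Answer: $-792$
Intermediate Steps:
$\left(-22\right) \left(-12\right) g{\left(-8,-5 \right)} = \left(-22\right) \left(-12\right) \left(-8 - -5\right) = 264 \left(-8 + 5\right) = 264 \left(-3\right) = -792$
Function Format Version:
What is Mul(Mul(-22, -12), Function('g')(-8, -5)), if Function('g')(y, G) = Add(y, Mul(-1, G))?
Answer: -792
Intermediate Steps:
Mul(Mul(-22, -12), Function('g')(-8, -5)) = Mul(Mul(-22, -12), Add(-8, Mul(-1, -5))) = Mul(264, Add(-8, 5)) = Mul(264, -3) = -792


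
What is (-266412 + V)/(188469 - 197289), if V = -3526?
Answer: 134969/4410 ≈ 30.605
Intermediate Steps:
(-266412 + V)/(188469 - 197289) = (-266412 - 3526)/(188469 - 197289) = -269938/(-8820) = -269938*(-1/8820) = 134969/4410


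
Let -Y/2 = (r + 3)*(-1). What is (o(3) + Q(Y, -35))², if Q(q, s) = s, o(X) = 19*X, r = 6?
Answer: 484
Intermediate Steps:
Y = 18 (Y = -2*(6 + 3)*(-1) = -18*(-1) = -2*(-9) = 18)
(o(3) + Q(Y, -35))² = (19*3 - 35)² = (57 - 35)² = 22² = 484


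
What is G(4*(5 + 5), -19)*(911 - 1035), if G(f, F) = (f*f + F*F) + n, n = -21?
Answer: -240560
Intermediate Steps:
G(f, F) = -21 + F² + f² (G(f, F) = (f*f + F*F) - 21 = (f² + F²) - 21 = (F² + f²) - 21 = -21 + F² + f²)
G(4*(5 + 5), -19)*(911 - 1035) = (-21 + (-19)² + (4*(5 + 5))²)*(911 - 1035) = (-21 + 361 + (4*10)²)*(-124) = (-21 + 361 + 40²)*(-124) = (-21 + 361 + 1600)*(-124) = 1940*(-124) = -240560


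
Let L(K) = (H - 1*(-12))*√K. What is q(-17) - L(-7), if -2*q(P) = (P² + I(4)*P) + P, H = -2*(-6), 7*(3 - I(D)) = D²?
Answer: -1819/14 - 24*I*√7 ≈ -129.93 - 63.498*I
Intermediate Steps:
I(D) = 3 - D²/7
H = 12
q(P) = -6*P/7 - P²/2 (q(P) = -((P² + (3 - ⅐*4²)*P) + P)/2 = -((P² + (3 - ⅐*16)*P) + P)/2 = -((P² + (3 - 16/7)*P) + P)/2 = -((P² + 5*P/7) + P)/2 = -(P² + 12*P/7)/2 = -6*P/7 - P²/2)
L(K) = 24*√K (L(K) = (12 - 1*(-12))*√K = (12 + 12)*√K = 24*√K)
q(-17) - L(-7) = -1/14*(-17)*(12 + 7*(-17)) - 24*√(-7) = -1/14*(-17)*(12 - 119) - 24*I*√7 = -1/14*(-17)*(-107) - 24*I*√7 = -1819/14 - 24*I*√7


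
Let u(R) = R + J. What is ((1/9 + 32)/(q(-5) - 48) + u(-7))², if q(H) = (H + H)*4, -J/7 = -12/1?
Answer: 3683883025/627264 ≈ 5872.9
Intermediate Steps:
J = 84 (J = -(-84)/1 = -(-84) = -7*(-12) = 84)
q(H) = 8*H (q(H) = (2*H)*4 = 8*H)
u(R) = 84 + R (u(R) = R + 84 = 84 + R)
((1/9 + 32)/(q(-5) - 48) + u(-7))² = ((1/9 + 32)/(8*(-5) - 48) + (84 - 7))² = ((⅑ + 32)/(-40 - 48) + 77)² = ((289/9)/(-88) + 77)² = ((289/9)*(-1/88) + 77)² = (-289/792 + 77)² = (60695/792)² = 3683883025/627264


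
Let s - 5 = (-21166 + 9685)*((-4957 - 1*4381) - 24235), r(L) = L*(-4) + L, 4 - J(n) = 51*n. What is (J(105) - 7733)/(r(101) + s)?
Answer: -13084/385451315 ≈ -3.3945e-5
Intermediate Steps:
J(n) = 4 - 51*n
r(L) = -3*L (r(L) = -4*L + L = -3*L)
s = 385451618 (s = 5 + (-21166 + 9685)*((-4957 - 1*4381) - 24235) = 5 - 11481*((-4957 - 4381) - 24235) = 5 - 11481*(-9338 - 24235) = 5 - 11481*(-33573) = 5 + 385451613 = 385451618)
(J(105) - 7733)/(r(101) + s) = ((4 - 51*105) - 7733)/(-3*101 + 385451618) = ((4 - 5355) - 7733)/(-303 + 385451618) = (-5351 - 7733)/385451315 = -13084*1/385451315 = -13084/385451315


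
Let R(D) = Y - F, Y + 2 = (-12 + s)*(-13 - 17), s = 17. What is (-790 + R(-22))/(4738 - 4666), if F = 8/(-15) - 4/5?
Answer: -1411/108 ≈ -13.065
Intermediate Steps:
Y = -152 (Y = -2 + (-12 + 17)*(-13 - 17) = -2 + 5*(-30) = -2 - 150 = -152)
F = -4/3 (F = 8*(-1/15) - 4*⅕ = -8/15 - ⅘ = -4/3 ≈ -1.3333)
R(D) = -452/3 (R(D) = -152 - 1*(-4/3) = -152 + 4/3 = -452/3)
(-790 + R(-22))/(4738 - 4666) = (-790 - 452/3)/(4738 - 4666) = -2822/3/72 = -2822/3*1/72 = -1411/108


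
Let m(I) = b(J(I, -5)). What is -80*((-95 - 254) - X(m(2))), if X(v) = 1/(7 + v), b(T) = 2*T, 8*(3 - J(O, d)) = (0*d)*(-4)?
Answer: 363040/13 ≈ 27926.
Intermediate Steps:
J(O, d) = 3 (J(O, d) = 3 - 0*d*(-4)/8 = 3 - 0*(-4) = 3 - ⅛*0 = 3 + 0 = 3)
m(I) = 6 (m(I) = 2*3 = 6)
-80*((-95 - 254) - X(m(2))) = -80*((-95 - 254) - 1/(7 + 6)) = -80*(-349 - 1/13) = -80*(-4538/13) = 363040/13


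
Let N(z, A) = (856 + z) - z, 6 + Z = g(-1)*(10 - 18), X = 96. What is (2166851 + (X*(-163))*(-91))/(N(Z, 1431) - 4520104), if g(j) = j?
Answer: -3590819/4519248 ≈ -0.79456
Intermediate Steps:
Z = 2 (Z = -6 - (10 - 18) = -6 - 1*(-8) = -6 + 8 = 2)
N(z, A) = 856
(2166851 + (X*(-163))*(-91))/(N(Z, 1431) - 4520104) = (2166851 + (96*(-163))*(-91))/(856 - 4520104) = (2166851 - 15648*(-91))/(-4519248) = (2166851 + 1423968)*(-1/4519248) = 3590819*(-1/4519248) = -3590819/4519248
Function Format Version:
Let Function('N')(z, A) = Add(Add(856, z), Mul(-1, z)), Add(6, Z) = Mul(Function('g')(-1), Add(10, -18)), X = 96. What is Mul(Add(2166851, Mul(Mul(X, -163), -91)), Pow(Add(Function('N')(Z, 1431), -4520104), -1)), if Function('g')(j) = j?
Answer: Rational(-3590819, 4519248) ≈ -0.79456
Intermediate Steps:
Z = 2 (Z = Add(-6, Mul(-1, Add(10, -18))) = Add(-6, Mul(-1, -8)) = Add(-6, 8) = 2)
Function('N')(z, A) = 856
Mul(Add(2166851, Mul(Mul(X, -163), -91)), Pow(Add(Function('N')(Z, 1431), -4520104), -1)) = Mul(Add(2166851, Mul(Mul(96, -163), -91)), Pow(Add(856, -4520104), -1)) = Mul(Add(2166851, Mul(-15648, -91)), Pow(-4519248, -1)) = Mul(Add(2166851, 1423968), Rational(-1, 4519248)) = Mul(3590819, Rational(-1, 4519248)) = Rational(-3590819, 4519248)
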